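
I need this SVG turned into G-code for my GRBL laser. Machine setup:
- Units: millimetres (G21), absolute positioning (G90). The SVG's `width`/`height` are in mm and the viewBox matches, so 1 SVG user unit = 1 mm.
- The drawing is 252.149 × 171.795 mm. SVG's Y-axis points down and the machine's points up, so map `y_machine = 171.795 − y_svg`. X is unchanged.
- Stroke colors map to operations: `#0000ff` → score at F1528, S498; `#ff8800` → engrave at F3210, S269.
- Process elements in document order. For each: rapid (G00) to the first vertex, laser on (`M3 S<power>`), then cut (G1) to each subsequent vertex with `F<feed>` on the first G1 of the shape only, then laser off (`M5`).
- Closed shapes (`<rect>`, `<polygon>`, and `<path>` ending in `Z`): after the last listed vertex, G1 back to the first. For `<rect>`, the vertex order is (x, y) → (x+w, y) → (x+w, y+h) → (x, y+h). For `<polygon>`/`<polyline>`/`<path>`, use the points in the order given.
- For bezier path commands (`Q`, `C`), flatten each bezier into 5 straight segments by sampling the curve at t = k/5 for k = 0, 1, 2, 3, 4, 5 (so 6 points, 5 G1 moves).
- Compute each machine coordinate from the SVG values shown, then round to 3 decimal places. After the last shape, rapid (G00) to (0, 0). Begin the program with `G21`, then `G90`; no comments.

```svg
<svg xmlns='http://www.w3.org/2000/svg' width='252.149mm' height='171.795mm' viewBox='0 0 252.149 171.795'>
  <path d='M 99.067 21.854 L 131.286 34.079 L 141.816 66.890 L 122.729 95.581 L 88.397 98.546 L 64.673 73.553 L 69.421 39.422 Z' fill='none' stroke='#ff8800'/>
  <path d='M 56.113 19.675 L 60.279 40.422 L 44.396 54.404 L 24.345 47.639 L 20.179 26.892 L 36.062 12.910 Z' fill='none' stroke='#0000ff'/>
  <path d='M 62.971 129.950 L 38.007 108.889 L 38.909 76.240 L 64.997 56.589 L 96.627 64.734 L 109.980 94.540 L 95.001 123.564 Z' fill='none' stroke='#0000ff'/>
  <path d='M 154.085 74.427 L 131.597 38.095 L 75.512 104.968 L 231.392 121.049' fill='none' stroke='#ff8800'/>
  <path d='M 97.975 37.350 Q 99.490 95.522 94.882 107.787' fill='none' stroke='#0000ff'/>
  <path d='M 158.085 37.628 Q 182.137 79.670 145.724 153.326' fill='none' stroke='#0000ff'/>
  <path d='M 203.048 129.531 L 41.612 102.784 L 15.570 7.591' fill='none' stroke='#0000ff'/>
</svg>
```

1 u = 1 mm; y_m = 171.795 − y.

[1] `<path>` regular polygon, #ff8800→engrave S269 F3210: (99.067,149.941) → (131.286,137.716) → (141.816,104.905) → (122.729,76.214) → (88.397,73.249) → (64.673,98.242) → (69.421,132.373) → (99.067,149.941) (closed)

[2] `<path>` regular polygon, #0000ff→score S498 F1528: (56.113,152.120) → (60.279,131.373) → (44.396,117.391) → (24.345,124.156) → (20.179,144.903) → (36.062,158.885) → (56.113,152.120) (closed)

[3] `<path>` regular polygon, #0000ff→score S498 F1528: (62.971,41.845) → (38.007,62.906) → (38.909,95.555) → (64.997,115.206) → (96.627,107.061) → (109.980,77.255) → (95.001,48.231) → (62.971,41.845) (closed)

[4] `<path>` open polyline, #ff8800→engrave S269 F3210: (154.085,97.368) → (131.597,133.700) → (75.512,66.827) → (231.392,50.746)

[5] `<path>` quadratic bezier, #0000ff→score S498 F1528: (97.975,134.445) → (98.336,113.012) → (98.207,95.253) → (97.589,81.165) → (96.480,70.750) → (94.882,64.008)

[6] `<path>` quadratic bezier, #0000ff→score S498 F1528: (158.085,134.167) → (165.287,116.086) → (167.652,95.475) → (165.180,72.336) → (157.871,46.667) → (145.724,18.469)

[7] `<path>` open polyline, #0000ff→score S498 F1528: (203.048,42.264) → (41.612,69.011) → (15.570,164.204)

G21
G90
G00 X99.067 Y149.941
M3 S269
G1 X131.286 Y137.716 F3210
G1 X141.816 Y104.905
G1 X122.729 Y76.214
G1 X88.397 Y73.249
G1 X64.673 Y98.242
G1 X69.421 Y132.373
G1 X99.067 Y149.941
M5
G00 X56.113 Y152.120
M3 S498
G1 X60.279 Y131.373 F1528
G1 X44.396 Y117.391
G1 X24.345 Y124.156
G1 X20.179 Y144.903
G1 X36.062 Y158.885
G1 X56.113 Y152.120
M5
G00 X62.971 Y41.845
M3 S498
G1 X38.007 Y62.906 F1528
G1 X38.909 Y95.555
G1 X64.997 Y115.206
G1 X96.627 Y107.061
G1 X109.980 Y77.255
G1 X95.001 Y48.231
G1 X62.971 Y41.845
M5
G00 X154.085 Y97.368
M3 S269
G1 X131.597 Y133.700 F3210
G1 X75.512 Y66.827
G1 X231.392 Y50.746
M5
G00 X97.975 Y134.445
M3 S498
G1 X98.336 Y113.012 F1528
G1 X98.207 Y95.253
G1 X97.589 Y81.165
G1 X96.480 Y70.750
G1 X94.882 Y64.008
M5
G00 X158.085 Y134.167
M3 S498
G1 X165.287 Y116.086 F1528
G1 X167.652 Y95.475
G1 X165.180 Y72.336
G1 X157.871 Y46.667
G1 X145.724 Y18.469
M5
G00 X203.048 Y42.264
M3 S498
G1 X41.612 Y69.011 F1528
G1 X15.570 Y164.204
M5
G00 X0.000 Y0.000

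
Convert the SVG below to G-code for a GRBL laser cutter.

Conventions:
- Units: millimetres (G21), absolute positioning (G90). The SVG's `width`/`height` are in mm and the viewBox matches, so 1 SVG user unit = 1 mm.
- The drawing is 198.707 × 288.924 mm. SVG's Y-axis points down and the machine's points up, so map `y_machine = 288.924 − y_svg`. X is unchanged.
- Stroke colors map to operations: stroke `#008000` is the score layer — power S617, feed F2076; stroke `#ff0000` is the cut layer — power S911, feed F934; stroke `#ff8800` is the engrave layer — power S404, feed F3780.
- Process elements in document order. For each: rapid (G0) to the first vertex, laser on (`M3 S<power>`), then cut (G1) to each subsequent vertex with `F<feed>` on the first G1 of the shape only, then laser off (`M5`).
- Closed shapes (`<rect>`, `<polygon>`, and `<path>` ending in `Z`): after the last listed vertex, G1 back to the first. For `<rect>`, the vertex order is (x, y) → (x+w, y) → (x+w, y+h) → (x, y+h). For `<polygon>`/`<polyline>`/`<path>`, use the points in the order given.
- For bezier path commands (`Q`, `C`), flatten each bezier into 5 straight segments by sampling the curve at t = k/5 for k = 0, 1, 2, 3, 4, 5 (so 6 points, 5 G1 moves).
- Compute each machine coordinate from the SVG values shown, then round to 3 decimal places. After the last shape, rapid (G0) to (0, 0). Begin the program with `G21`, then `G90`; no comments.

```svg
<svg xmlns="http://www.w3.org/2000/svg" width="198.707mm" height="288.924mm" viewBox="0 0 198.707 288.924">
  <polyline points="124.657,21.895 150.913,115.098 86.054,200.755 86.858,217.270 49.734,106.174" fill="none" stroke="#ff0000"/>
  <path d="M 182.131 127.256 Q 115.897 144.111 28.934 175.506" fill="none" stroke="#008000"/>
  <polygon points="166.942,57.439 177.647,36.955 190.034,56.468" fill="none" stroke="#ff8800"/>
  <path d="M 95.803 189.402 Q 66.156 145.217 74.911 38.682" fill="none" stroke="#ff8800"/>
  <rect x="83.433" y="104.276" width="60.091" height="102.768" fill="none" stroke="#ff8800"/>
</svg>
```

Since the viewBox matches the mm dimensions, user units are millimetres directly. The only transform is the Y-flip y_m = 288.924 − y_svg.

Shape 1 is a open polyline drawn with `<polyline>`. Its stroke #ff0000 means cut at S911, F934. After flipping Y the toolpath is (124.657,267.029) → (150.913,173.826) → (86.054,88.169) → (86.858,71.654) → (49.734,182.750).

Shape 2 is a quadratic bezier drawn with `<path>`. Its stroke #008000 means score at S617, F2076. After flipping Y the toolpath is (182.131,161.668) → (154.808,154.344) → (125.827,145.858) → (95.188,136.208) → (62.890,125.394) → (28.934,113.418).

Shape 3 is a regular polygon drawn with `<polygon>`. Its stroke #ff8800 means engrave at S404, F3780. After flipping Y the toolpath is (166.942,231.485) → (177.647,251.969) → (190.034,232.456) → (166.942,231.485), returning to the start.

Shape 4 is a quadratic bezier drawn with `<path>`. Its stroke #ff8800 means engrave at S404, F3780. After flipping Y the toolpath is (95.803,99.522) → (85.480,119.690) → (78.230,144.846) → (74.051,174.990) → (72.945,210.122) → (74.911,250.242).

Shape 5 is a rectangle drawn with `<rect>`. Its stroke #ff8800 means engrave at S404, F3780. After flipping Y the toolpath is (83.433,184.648) → (143.524,184.648) → (143.524,81.880) → (83.433,81.880) → (83.433,184.648), returning to the start.

G21
G90
G0 X124.657 Y267.029
M3 S911
G1 X150.913 Y173.826 F934
G1 X86.054 Y88.169
G1 X86.858 Y71.654
G1 X49.734 Y182.750
M5
G0 X182.131 Y161.668
M3 S617
G1 X154.808 Y154.344 F2076
G1 X125.827 Y145.858
G1 X95.188 Y136.208
G1 X62.890 Y125.394
G1 X28.934 Y113.418
M5
G0 X166.942 Y231.485
M3 S404
G1 X177.647 Y251.969 F3780
G1 X190.034 Y232.456
G1 X166.942 Y231.485
M5
G0 X95.803 Y99.522
M3 S404
G1 X85.480 Y119.690 F3780
G1 X78.230 Y144.846
G1 X74.051 Y174.990
G1 X72.945 Y210.122
G1 X74.911 Y250.242
M5
G0 X83.433 Y184.648
M3 S404
G1 X143.524 Y184.648 F3780
G1 X143.524 Y81.880
G1 X83.433 Y81.880
G1 X83.433 Y184.648
M5
G0 X0.000 Y0.000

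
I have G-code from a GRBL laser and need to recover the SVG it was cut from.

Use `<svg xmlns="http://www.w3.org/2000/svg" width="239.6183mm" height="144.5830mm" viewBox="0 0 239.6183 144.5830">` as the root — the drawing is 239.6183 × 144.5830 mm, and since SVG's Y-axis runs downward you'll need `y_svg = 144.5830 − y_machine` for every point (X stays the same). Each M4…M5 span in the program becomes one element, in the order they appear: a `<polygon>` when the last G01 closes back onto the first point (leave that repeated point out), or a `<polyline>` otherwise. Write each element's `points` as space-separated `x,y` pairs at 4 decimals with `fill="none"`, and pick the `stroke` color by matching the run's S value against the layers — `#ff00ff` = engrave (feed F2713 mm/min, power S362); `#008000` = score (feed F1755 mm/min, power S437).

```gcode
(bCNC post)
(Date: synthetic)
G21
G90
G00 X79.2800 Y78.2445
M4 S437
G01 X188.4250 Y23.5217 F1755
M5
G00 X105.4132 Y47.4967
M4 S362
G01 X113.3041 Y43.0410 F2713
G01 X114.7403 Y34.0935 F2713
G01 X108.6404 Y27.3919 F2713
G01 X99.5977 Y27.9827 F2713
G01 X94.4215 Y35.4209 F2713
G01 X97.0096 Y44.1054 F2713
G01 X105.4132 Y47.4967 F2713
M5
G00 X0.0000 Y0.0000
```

<svg xmlns="http://www.w3.org/2000/svg" width="239.6183mm" height="144.5830mm" viewBox="0 0 239.6183 144.5830">
  <polyline points="79.2800,66.3385 188.4250,121.0613" fill="none" stroke="#008000"/>
  <polygon points="105.4132,97.0863 113.3041,101.5420 114.7403,110.4895 108.6404,117.1911 99.5977,116.6003 94.4215,109.1621 97.0096,100.4776" fill="none" stroke="#ff00ff"/>
</svg>

Each laser-on run becomes one SVG element. Flip Y back into SVG space with y_svg = 144.5830 − y_machine.

Run 1: the run's S437 means `#008000` (score). The run is open, so emit a `<polyline>` with points (Y-flipped): 79.2800,66.3385 188.4250,121.0613.

Run 2: power S362 maps to stroke `#ff00ff` (engrave). The run returns to its start, so emit a `<polygon>` with points (Y-flipped): 105.4132,97.0863 113.3041,101.5420 114.7403,110.4895 108.6404,117.1911 99.5977,116.6003 94.4215,109.1621 97.0096,100.4776.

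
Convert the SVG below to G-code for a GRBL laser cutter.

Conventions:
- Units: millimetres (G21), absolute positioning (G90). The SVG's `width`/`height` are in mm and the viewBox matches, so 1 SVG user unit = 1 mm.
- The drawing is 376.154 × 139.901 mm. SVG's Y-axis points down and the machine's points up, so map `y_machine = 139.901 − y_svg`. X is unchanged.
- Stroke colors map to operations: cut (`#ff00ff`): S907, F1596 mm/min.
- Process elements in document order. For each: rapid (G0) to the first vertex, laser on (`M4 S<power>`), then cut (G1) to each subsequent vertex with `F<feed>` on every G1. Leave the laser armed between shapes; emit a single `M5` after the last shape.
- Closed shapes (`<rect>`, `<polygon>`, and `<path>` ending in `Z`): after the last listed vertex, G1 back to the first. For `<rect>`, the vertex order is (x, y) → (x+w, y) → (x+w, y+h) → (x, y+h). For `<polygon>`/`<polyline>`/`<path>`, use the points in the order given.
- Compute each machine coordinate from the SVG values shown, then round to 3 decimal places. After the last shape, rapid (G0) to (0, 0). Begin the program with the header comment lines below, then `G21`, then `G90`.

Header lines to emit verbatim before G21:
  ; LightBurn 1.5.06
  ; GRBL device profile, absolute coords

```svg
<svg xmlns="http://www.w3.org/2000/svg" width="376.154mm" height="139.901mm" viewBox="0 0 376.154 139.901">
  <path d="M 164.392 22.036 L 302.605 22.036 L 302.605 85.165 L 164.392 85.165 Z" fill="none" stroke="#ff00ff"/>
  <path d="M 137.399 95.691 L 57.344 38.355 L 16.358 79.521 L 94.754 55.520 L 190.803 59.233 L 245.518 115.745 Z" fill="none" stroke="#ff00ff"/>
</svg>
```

; LightBurn 1.5.06
; GRBL device profile, absolute coords
G21
G90
G0 X164.392 Y117.865
M4 S907
G1 X302.605 Y117.865 F1596
G1 X302.605 Y54.736 F1596
G1 X164.392 Y54.736 F1596
G1 X164.392 Y117.865 F1596
G0 X137.399 Y44.210
M4 S907
G1 X57.344 Y101.546 F1596
G1 X16.358 Y60.380 F1596
G1 X94.754 Y84.381 F1596
G1 X190.803 Y80.668 F1596
G1 X245.518 Y24.156 F1596
G1 X137.399 Y44.210 F1596
M5
G0 X0.000 Y0.000

Since the viewBox matches the mm dimensions, user units are millimetres directly. The only transform is the Y-flip y_m = 139.901 − y_svg.

Shape 1 is a rectangle drawn with `<path>`. Its stroke #ff00ff means cut at S907, F1596. After flipping Y the toolpath is (164.392,117.865) → (302.605,117.865) → (302.605,54.736) → (164.392,54.736) → (164.392,117.865), returning to the start.

Shape 2 is a closed polygon drawn with `<path>`. Its stroke #ff00ff means cut at S907, F1596. After flipping Y the toolpath is (137.399,44.210) → (57.344,101.546) → (16.358,60.380) → (94.754,84.381) → (190.803,80.668) → (245.518,24.156) → (137.399,44.210), returning to the start.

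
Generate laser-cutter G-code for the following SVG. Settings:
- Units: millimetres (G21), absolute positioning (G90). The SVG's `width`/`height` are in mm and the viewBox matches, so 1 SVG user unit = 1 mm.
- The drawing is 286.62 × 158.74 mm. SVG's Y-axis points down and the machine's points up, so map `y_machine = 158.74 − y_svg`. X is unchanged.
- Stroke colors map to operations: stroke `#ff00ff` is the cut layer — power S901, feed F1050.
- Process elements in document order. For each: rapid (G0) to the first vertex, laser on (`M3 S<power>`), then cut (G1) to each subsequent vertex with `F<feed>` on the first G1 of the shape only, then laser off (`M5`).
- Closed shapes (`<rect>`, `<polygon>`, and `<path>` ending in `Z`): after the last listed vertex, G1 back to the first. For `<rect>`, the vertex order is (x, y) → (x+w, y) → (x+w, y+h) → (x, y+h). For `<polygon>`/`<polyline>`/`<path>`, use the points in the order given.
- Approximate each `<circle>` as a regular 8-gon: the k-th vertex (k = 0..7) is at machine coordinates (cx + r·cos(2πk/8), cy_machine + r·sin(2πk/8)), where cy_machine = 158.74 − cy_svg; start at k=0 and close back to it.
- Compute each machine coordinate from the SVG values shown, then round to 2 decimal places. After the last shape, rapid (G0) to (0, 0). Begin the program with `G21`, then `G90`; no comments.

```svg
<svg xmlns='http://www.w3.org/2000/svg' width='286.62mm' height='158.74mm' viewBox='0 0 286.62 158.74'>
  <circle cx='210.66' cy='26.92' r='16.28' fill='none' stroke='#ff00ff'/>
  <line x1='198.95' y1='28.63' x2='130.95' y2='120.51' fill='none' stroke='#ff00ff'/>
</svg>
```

viewBox `0 0 286.62 158.74` with mm width/height → 1 unit = 1 mm. Flip: y_m = 158.74 − y_svg.

**Shape 1** — `<circle>` circle, stroke `#ff00ff` → cut (S901, F1050). Machine vertices: (226.94,131.82) → (222.17,143.33) → (210.66,148.10) → (199.15,143.33) → (194.38,131.82) → (199.15,120.31) → (210.66,115.54) → (222.17,120.31) → (226.94,131.82). Closed: final G1 returns to the first vertex.

**Shape 2** — `<line>` line segment, stroke `#ff00ff` → cut (S901, F1050). Machine vertices: (198.95,130.11) → (130.95,38.23). Open path.

G21
G90
G0 X226.94 Y131.82
M3 S901
G1 X222.17 Y143.33 F1050
G1 X210.66 Y148.10
G1 X199.15 Y143.33
G1 X194.38 Y131.82
G1 X199.15 Y120.31
G1 X210.66 Y115.54
G1 X222.17 Y120.31
G1 X226.94 Y131.82
M5
G0 X198.95 Y130.11
M3 S901
G1 X130.95 Y38.23 F1050
M5
G0 X0.00 Y0.00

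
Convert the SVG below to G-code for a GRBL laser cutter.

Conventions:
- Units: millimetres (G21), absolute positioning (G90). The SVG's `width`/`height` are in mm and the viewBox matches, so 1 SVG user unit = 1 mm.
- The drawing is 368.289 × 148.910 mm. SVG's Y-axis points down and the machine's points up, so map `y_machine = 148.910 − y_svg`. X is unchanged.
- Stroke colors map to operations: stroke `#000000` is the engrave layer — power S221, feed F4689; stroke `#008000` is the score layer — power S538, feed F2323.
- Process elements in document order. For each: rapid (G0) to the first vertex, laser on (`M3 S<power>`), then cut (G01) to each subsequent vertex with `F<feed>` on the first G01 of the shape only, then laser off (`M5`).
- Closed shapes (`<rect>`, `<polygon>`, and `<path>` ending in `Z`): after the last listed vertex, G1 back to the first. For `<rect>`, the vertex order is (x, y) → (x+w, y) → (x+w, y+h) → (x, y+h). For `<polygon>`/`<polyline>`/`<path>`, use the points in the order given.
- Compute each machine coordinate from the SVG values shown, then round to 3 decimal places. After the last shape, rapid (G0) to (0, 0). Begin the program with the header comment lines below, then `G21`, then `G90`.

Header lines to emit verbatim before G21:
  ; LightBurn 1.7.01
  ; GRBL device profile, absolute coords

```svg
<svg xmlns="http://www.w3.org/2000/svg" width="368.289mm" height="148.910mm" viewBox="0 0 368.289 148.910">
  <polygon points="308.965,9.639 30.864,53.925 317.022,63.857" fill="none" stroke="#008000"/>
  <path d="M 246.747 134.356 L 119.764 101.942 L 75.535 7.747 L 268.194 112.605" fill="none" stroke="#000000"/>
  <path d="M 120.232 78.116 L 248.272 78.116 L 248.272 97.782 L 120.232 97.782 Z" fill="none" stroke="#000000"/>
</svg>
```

; LightBurn 1.7.01
; GRBL device profile, absolute coords
G21
G90
G0 X308.965 Y139.271
M3 S538
G01 X30.864 Y94.985 F2323
G01 X317.022 Y85.053
G01 X308.965 Y139.271
M5
G0 X246.747 Y14.554
M3 S221
G01 X119.764 Y46.968 F4689
G01 X75.535 Y141.163
G01 X268.194 Y36.305
M5
G0 X120.232 Y70.794
M3 S221
G01 X248.272 Y70.794 F4689
G01 X248.272 Y51.128
G01 X120.232 Y51.128
G01 X120.232 Y70.794
M5
G0 X0.000 Y0.000

1 u = 1 mm; y_m = 148.910 − y.

[1] `<polygon>` closed polygon, #008000→score S538 F2323: (308.965,139.271) → (30.864,94.985) → (317.022,85.053) → (308.965,139.271) (closed)

[2] `<path>` open polyline, #000000→engrave S221 F4689: (246.747,14.554) → (119.764,46.968) → (75.535,141.163) → (268.194,36.305)

[3] `<path>` rectangle, #000000→engrave S221 F4689: (120.232,70.794) → (248.272,70.794) → (248.272,51.128) → (120.232,51.128) → (120.232,70.794) (closed)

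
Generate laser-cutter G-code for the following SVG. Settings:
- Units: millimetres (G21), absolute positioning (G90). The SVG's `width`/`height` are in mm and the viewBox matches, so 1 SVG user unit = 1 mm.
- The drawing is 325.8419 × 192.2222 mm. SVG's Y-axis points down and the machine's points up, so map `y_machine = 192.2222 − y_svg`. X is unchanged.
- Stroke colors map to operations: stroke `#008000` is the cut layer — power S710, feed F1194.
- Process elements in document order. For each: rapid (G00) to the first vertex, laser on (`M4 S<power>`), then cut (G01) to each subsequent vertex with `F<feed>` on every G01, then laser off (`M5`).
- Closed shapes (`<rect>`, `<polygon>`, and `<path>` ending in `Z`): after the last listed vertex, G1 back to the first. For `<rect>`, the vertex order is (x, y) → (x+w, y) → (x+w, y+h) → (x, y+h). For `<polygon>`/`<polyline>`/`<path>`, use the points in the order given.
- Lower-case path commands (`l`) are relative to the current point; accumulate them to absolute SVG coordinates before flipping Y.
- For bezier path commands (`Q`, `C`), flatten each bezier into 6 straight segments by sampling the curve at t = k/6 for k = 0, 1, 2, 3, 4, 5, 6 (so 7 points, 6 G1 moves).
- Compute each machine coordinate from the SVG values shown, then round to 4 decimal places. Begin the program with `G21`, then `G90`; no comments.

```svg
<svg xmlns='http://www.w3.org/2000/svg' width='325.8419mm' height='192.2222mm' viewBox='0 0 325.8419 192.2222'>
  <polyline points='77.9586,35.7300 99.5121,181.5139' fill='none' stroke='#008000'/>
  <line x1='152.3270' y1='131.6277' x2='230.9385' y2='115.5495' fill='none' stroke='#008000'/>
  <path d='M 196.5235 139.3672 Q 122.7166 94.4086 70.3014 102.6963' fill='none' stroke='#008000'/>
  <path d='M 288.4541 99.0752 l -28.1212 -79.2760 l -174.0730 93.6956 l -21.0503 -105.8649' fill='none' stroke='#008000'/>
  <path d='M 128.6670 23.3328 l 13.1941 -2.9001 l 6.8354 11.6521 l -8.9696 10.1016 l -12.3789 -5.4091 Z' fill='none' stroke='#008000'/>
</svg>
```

G21
G90
G00 X77.9586 Y156.4922
M4 S710
G01 X99.5121 Y10.7083 F1194
M5
G00 X152.3270 Y60.5945
M4 S710
G01 X230.9385 Y76.6727 F1194
M5
G00 X196.5235 Y52.8550
M4 S710
G01 X172.5154 Y66.3621 F1194
G01 X149.6958 Y76.9111 F1194
G01 X128.0645 Y84.5020 F1194
G01 X107.6217 Y89.1348 F1194
G01 X88.3673 Y90.8094 F1194
G01 X70.3014 Y89.5259 F1194
M5
G00 X288.4541 Y93.1470
M4 S710
G01 X260.3329 Y172.4230 F1194
G01 X86.2599 Y78.7274 F1194
G01 X65.2096 Y184.5923 F1194
M5
G00 X128.6670 Y168.8894
M4 S710
G01 X141.8611 Y171.7895 F1194
G01 X148.6965 Y160.1374 F1194
G01 X139.7269 Y150.0358 F1194
G01 X127.3480 Y155.4449 F1194
G01 X128.6670 Y168.8894 F1194
M5

Since the viewBox matches the mm dimensions, user units are millimetres directly. The only transform is the Y-flip y_m = 192.2222 − y_svg.

Shape 1 is a line segment drawn with `<polyline>`. Its stroke #008000 means cut at S710, F1194. After flipping Y the toolpath is (77.9586,156.4922) → (99.5121,10.7083).

Shape 2 is a line segment drawn with `<line>`. Its stroke #008000 means cut at S710, F1194. After flipping Y the toolpath is (152.3270,60.5945) → (230.9385,76.6727).

Shape 3 is a quadratic bezier drawn with `<path>`. Its stroke #008000 means cut at S710, F1194. After flipping Y the toolpath is (196.5235,52.8550) → (172.5154,66.3621) → (149.6958,76.9111) → (128.0645,84.5020) → (107.6217,89.1348) → (88.3673,90.8094) → (70.3014,89.5259).

Shape 4 is a open polyline drawn with `<path>`. Its stroke #008000 means cut at S710, F1194. After flipping Y the toolpath is (288.4541,93.1470) → (260.3329,172.4230) → (86.2599,78.7274) → (65.2096,184.5923).

Shape 5 is a regular polygon drawn with `<path>`. Its stroke #008000 means cut at S710, F1194. After flipping Y the toolpath is (128.6670,168.8894) → (141.8611,171.7895) → (148.6965,160.1374) → (139.7269,150.0358) → (127.3480,155.4449) → (128.6670,168.8894), returning to the start.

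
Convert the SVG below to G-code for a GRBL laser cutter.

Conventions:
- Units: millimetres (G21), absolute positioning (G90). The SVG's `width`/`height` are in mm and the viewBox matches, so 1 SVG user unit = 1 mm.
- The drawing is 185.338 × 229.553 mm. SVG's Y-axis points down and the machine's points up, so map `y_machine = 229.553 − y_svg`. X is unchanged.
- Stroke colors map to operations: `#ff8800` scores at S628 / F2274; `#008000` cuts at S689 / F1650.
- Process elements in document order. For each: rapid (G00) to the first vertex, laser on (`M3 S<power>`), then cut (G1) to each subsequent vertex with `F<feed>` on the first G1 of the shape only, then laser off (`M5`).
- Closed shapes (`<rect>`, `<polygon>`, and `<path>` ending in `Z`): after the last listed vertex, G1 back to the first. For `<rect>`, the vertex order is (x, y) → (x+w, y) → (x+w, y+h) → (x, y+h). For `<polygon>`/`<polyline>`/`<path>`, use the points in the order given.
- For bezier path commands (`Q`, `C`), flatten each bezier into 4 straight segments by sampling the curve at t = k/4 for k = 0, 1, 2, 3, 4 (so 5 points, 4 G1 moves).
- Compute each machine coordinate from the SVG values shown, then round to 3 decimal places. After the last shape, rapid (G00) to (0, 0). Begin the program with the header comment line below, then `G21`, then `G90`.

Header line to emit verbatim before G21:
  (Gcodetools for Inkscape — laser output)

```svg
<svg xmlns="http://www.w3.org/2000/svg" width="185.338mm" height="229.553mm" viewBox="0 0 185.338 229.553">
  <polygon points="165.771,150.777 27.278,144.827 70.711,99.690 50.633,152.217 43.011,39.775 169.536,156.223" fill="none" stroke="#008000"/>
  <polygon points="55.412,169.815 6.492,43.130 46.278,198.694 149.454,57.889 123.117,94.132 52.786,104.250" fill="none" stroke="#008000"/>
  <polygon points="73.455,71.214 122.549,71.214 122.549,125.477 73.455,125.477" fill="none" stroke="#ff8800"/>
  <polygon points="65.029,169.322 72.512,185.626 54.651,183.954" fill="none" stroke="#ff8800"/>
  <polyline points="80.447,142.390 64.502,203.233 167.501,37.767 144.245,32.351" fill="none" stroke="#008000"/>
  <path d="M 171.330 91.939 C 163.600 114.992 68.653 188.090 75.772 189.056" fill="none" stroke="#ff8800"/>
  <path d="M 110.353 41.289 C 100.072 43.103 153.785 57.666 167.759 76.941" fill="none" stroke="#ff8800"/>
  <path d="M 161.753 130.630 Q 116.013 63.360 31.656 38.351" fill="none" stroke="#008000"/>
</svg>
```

Since the viewBox matches the mm dimensions, user units are millimetres directly. The only transform is the Y-flip y_m = 229.553 − y_svg.

Shape 1 is a closed polygon drawn with `<polygon>`. Its stroke #008000 means cut at S689, F1650. After flipping Y the toolpath is (165.771,78.776) → (27.278,84.726) → (70.711,129.863) → (50.633,77.336) → (43.011,189.778) → (169.536,73.330) → (165.771,78.776), returning to the start.

Shape 2 is a closed polygon drawn with `<polygon>`. Its stroke #008000 means cut at S689, F1650. After flipping Y the toolpath is (55.412,59.738) → (6.492,186.423) → (46.278,30.859) → (149.454,171.664) → (123.117,135.421) → (52.786,125.303) → (55.412,59.738), returning to the start.

Shape 3 is a rectangle drawn with `<polygon>`. Its stroke #ff8800 means score at S628, F2274. After flipping Y the toolpath is (73.455,158.339) → (122.549,158.339) → (122.549,104.076) → (73.455,104.076) → (73.455,158.339), returning to the start.

Shape 4 is a regular polygon drawn with `<polygon>`. Its stroke #ff8800 means score at S628, F2274. After flipping Y the toolpath is (65.029,60.231) → (72.512,43.927) → (54.651,45.599) → (65.029,60.231), returning to the start.

Shape 5 is a open polyline drawn with `<polyline>`. Its stroke #008000 means cut at S689, F1650. After flipping Y the toolpath is (80.447,87.163) → (64.502,26.320) → (167.501,191.786) → (144.245,197.202).

Shape 6 is a cubic bezier drawn with `<path>`. Its stroke #ff8800 means score at S628, F2274. After flipping Y the toolpath is (171.330,137.614) → (152.137,112.850) → (117.983,80.773) → (86.613,52.837) → (75.772,40.497).

Shape 7 is a cubic bezier drawn with `<path>`. Its stroke #ff8800 means score at S628, F2274. After flipping Y the toolpath is (110.353,188.264) → (113.020,184.639) → (129.960,176.986) → (151.448,166.059) → (167.759,152.612).

Shape 8 is a quadratic bezier drawn with `<path>`. Its stroke #008000 means cut at S689, F1650. After flipping Y the toolpath is (161.753,98.923) → (136.469,129.917) → (106.359,155.628) → (71.421,176.056) → (31.656,191.202).

(Gcodetools for Inkscape — laser output)
G21
G90
G00 X165.771 Y78.776
M3 S689
G1 X27.278 Y84.726 F1650
G1 X70.711 Y129.863
G1 X50.633 Y77.336
G1 X43.011 Y189.778
G1 X169.536 Y73.330
G1 X165.771 Y78.776
M5
G00 X55.412 Y59.738
M3 S689
G1 X6.492 Y186.423 F1650
G1 X46.278 Y30.859
G1 X149.454 Y171.664
G1 X123.117 Y135.421
G1 X52.786 Y125.303
G1 X55.412 Y59.738
M5
G00 X73.455 Y158.339
M3 S628
G1 X122.549 Y158.339 F2274
G1 X122.549 Y104.076
G1 X73.455 Y104.076
G1 X73.455 Y158.339
M5
G00 X65.029 Y60.231
M3 S628
G1 X72.512 Y43.927 F2274
G1 X54.651 Y45.599
G1 X65.029 Y60.231
M5
G00 X80.447 Y87.163
M3 S689
G1 X64.502 Y26.320 F1650
G1 X167.501 Y191.786
G1 X144.245 Y197.202
M5
G00 X171.330 Y137.614
M3 S628
G1 X152.137 Y112.850 F2274
G1 X117.983 Y80.773
G1 X86.613 Y52.837
G1 X75.772 Y40.497
M5
G00 X110.353 Y188.264
M3 S628
G1 X113.020 Y184.639 F2274
G1 X129.960 Y176.986
G1 X151.448 Y166.059
G1 X167.759 Y152.612
M5
G00 X161.753 Y98.923
M3 S689
G1 X136.469 Y129.917 F1650
G1 X106.359 Y155.628
G1 X71.421 Y176.056
G1 X31.656 Y191.202
M5
G00 X0.000 Y0.000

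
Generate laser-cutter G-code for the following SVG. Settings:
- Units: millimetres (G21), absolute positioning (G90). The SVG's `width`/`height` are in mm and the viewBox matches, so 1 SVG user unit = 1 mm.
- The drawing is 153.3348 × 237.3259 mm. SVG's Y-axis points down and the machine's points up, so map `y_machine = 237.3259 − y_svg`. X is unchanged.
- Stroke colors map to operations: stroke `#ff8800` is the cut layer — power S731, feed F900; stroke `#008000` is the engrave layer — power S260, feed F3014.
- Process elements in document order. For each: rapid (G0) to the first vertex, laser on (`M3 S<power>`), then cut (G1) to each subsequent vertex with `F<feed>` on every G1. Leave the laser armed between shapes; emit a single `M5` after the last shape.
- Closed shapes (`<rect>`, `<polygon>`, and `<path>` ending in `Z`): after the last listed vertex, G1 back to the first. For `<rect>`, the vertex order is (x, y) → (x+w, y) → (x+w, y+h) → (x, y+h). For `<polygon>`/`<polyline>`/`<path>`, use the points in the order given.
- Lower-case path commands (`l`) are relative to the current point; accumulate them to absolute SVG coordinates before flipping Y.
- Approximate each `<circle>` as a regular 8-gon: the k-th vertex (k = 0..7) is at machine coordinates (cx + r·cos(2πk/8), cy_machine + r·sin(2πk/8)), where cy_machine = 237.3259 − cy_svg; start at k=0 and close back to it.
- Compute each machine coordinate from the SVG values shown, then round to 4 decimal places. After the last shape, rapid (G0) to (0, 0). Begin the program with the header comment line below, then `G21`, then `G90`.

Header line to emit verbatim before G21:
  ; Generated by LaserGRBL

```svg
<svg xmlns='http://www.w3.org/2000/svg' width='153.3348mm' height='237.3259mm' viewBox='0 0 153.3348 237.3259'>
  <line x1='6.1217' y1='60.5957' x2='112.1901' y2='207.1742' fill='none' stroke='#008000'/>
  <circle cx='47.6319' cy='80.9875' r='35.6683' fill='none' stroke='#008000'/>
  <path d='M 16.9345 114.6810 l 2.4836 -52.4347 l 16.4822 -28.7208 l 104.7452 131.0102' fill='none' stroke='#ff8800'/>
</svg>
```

1 u = 1 mm; y_m = 237.3259 − y.

[1] `<line>` line segment, #008000→engrave S260 F3014: (6.1217,176.7302) → (112.1901,30.1517)

[2] `<circle>` circle, #008000→engrave S260 F3014: (83.3002,156.3384) → (72.8532,181.5597) → (47.6319,192.0067) → (22.4106,181.5597) → (11.9636,156.3384) → (22.4106,131.1171) → (47.6319,120.6701) → (72.8532,131.1171) → (83.3002,156.3384) (closed)

[3] `<path>` open polyline, #ff8800→cut S731 F900: (16.9345,122.6449) → (19.4181,175.0796) → (35.9003,203.8004) → (140.6455,72.7902)

; Generated by LaserGRBL
G21
G90
G0 X6.1217 Y176.7302
M3 S260
G1 X112.1901 Y30.1517 F3014
G0 X83.3002 Y156.3384
M3 S260
G1 X72.8532 Y181.5597 F3014
G1 X47.6319 Y192.0067 F3014
G1 X22.4106 Y181.5597 F3014
G1 X11.9636 Y156.3384 F3014
G1 X22.4106 Y131.1171 F3014
G1 X47.6319 Y120.6701 F3014
G1 X72.8532 Y131.1171 F3014
G1 X83.3002 Y156.3384 F3014
G0 X16.9345 Y122.6449
M3 S731
G1 X19.4181 Y175.0796 F900
G1 X35.9003 Y203.8004 F900
G1 X140.6455 Y72.7902 F900
M5
G0 X0.0000 Y0.0000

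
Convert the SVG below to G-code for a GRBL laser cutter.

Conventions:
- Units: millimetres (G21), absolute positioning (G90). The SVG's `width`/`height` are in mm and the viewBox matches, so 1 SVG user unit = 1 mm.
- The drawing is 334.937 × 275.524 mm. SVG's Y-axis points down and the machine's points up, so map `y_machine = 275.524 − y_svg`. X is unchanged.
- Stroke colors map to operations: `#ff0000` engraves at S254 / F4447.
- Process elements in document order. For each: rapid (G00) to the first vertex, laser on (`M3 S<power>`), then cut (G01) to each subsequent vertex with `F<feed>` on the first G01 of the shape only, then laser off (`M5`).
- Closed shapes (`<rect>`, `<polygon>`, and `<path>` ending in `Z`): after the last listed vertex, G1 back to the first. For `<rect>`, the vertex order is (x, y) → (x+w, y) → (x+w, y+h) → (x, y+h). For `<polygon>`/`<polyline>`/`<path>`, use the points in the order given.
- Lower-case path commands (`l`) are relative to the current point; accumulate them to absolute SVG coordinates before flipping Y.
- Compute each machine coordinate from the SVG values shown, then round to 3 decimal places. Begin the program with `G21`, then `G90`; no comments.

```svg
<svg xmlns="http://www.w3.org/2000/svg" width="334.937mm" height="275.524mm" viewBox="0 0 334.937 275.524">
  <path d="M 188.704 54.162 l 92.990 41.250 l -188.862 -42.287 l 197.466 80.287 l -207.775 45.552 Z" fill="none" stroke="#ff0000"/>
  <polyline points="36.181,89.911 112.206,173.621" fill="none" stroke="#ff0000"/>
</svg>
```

G21
G90
G00 X188.704 Y221.362
M3 S254
G01 X281.694 Y180.112 F4447
G01 X92.832 Y222.399
G01 X290.298 Y142.112
G01 X82.523 Y96.560
G01 X188.704 Y221.362
M5
G00 X36.181 Y185.613
M3 S254
G01 X112.206 Y101.903 F4447
M5

1 u = 1 mm; y_m = 275.524 − y.

[1] `<path>` closed polygon, #ff0000→engrave S254 F4447: (188.704,221.362) → (281.694,180.112) → (92.832,222.399) → (290.298,142.112) → (82.523,96.560) → (188.704,221.362) (closed)

[2] `<polyline>` line segment, #ff0000→engrave S254 F4447: (36.181,185.613) → (112.206,101.903)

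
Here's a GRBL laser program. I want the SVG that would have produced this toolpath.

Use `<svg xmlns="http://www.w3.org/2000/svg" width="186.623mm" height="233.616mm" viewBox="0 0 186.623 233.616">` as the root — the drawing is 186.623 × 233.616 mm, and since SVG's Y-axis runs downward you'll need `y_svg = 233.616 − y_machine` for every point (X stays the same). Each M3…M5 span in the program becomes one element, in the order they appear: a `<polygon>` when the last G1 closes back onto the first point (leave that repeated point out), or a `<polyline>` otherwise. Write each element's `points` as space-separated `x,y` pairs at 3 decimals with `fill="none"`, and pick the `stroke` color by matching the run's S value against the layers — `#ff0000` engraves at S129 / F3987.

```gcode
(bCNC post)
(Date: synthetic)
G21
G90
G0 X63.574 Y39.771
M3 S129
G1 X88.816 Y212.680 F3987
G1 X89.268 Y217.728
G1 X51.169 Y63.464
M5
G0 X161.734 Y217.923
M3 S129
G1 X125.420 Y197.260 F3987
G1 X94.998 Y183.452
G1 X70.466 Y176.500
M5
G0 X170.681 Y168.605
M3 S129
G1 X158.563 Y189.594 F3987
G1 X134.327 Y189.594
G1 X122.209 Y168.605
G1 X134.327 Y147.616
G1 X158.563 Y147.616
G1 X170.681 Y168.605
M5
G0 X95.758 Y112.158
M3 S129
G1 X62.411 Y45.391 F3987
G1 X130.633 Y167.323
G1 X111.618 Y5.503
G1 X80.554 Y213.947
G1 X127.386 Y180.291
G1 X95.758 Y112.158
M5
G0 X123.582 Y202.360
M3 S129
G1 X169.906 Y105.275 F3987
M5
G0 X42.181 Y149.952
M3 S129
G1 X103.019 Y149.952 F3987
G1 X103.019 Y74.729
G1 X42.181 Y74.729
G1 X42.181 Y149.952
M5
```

<svg xmlns="http://www.w3.org/2000/svg" width="186.623mm" height="233.616mm" viewBox="0 0 186.623 233.616">
  <polyline points="63.574,193.845 88.816,20.936 89.268,15.888 51.169,170.152" fill="none" stroke="#ff0000"/>
  <polyline points="161.734,15.693 125.420,36.356 94.998,50.164 70.466,57.116" fill="none" stroke="#ff0000"/>
  <polygon points="170.681,65.011 158.563,44.022 134.327,44.022 122.209,65.011 134.327,86.000 158.563,86.000" fill="none" stroke="#ff0000"/>
  <polygon points="95.758,121.458 62.411,188.225 130.633,66.293 111.618,228.113 80.554,19.669 127.386,53.325" fill="none" stroke="#ff0000"/>
  <polyline points="123.582,31.256 169.906,128.341" fill="none" stroke="#ff0000"/>
  <polygon points="42.181,83.664 103.019,83.664 103.019,158.887 42.181,158.887" fill="none" stroke="#ff0000"/>
</svg>

Machine Y-up, SVG Y-down with viewBox height 233.616, so y_svg = 233.616 − y_machine; X carries over. Every run uses S129, so all elements get stroke `#ff0000` (engrave).

Run 1: The run is open, so emit a `<polyline>` with points (Y-flipped): 63.574,193.845 88.816,20.936 89.268,15.888 51.169,170.152.

Run 2: The run is open, so emit a `<polyline>` with points (Y-flipped): 161.734,15.693 125.420,36.356 94.998,50.164 70.466,57.116.

Run 3: The run returns to its start, so emit a `<polygon>` with points (Y-flipped): 170.681,65.011 158.563,44.022 134.327,44.022 122.209,65.011 134.327,86.000 158.563,86.000.

Run 4: The run returns to its start, so emit a `<polygon>` with points (Y-flipped): 95.758,121.458 62.411,188.225 130.633,66.293 111.618,228.113 80.554,19.669 127.386,53.325.

Run 5: The run is open, so emit a `<polyline>` with points (Y-flipped): 123.582,31.256 169.906,128.341.

Run 6: The run returns to its start, so emit a `<polygon>` with points (Y-flipped): 42.181,83.664 103.019,83.664 103.019,158.887 42.181,158.887.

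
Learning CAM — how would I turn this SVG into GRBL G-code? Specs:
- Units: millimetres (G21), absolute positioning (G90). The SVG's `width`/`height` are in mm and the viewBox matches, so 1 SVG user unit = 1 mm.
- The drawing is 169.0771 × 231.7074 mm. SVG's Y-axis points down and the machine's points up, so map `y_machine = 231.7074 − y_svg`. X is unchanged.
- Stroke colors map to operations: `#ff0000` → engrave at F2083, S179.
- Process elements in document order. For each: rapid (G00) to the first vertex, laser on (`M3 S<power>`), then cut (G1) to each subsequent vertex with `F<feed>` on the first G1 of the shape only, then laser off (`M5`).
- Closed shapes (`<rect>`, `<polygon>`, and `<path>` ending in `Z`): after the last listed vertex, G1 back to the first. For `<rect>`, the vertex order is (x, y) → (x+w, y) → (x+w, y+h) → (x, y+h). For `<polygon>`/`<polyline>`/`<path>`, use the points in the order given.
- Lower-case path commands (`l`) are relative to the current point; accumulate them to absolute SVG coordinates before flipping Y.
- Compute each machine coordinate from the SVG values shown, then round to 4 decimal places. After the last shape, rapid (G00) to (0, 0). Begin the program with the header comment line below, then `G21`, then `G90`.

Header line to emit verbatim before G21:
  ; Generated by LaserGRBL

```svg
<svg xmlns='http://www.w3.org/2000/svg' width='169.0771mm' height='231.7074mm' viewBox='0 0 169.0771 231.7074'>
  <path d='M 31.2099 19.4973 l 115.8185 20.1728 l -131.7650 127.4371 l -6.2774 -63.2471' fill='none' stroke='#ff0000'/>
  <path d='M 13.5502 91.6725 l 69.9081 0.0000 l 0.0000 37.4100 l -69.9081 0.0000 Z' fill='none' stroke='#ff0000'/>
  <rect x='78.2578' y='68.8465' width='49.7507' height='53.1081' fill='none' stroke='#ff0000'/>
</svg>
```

; Generated by LaserGRBL
G21
G90
G00 X31.2099 Y212.2101
M3 S179
G1 X147.0284 Y192.0373 F2083
G1 X15.2634 Y64.6002
G1 X8.9860 Y127.8473
M5
G00 X13.5502 Y140.0349
M3 S179
G1 X83.4583 Y140.0349 F2083
G1 X83.4583 Y102.6249
G1 X13.5502 Y102.6249
G1 X13.5502 Y140.0349
M5
G00 X78.2578 Y162.8609
M3 S179
G1 X128.0085 Y162.8609 F2083
G1 X128.0085 Y109.7528
G1 X78.2578 Y109.7528
G1 X78.2578 Y162.8609
M5
G00 X0.0000 Y0.0000

viewBox `0 0 169.0771 231.7074` with mm width/height → 1 unit = 1 mm. Flip: y_m = 231.7074 − y_svg.

**Shape 1** — `<path>` open polyline, stroke `#ff0000` → engrave (S179, F2083). Machine vertices: (31.2099,212.2101) → (147.0284,192.0373) → (15.2634,64.6002) → (8.9860,127.8473). Open path.

**Shape 2** — `<path>` rectangle, stroke `#ff0000` → engrave (S179, F2083). Machine vertices: (13.5502,140.0349) → (83.4583,140.0349) → (83.4583,102.6249) → (13.5502,102.6249) → (13.5502,140.0349). Closed: final G1 returns to the first vertex.

**Shape 3** — `<rect>` rectangle, stroke `#ff0000` → engrave (S179, F2083). Machine vertices: (78.2578,162.8609) → (128.0085,162.8609) → (128.0085,109.7528) → (78.2578,109.7528) → (78.2578,162.8609). Closed: final G1 returns to the first vertex.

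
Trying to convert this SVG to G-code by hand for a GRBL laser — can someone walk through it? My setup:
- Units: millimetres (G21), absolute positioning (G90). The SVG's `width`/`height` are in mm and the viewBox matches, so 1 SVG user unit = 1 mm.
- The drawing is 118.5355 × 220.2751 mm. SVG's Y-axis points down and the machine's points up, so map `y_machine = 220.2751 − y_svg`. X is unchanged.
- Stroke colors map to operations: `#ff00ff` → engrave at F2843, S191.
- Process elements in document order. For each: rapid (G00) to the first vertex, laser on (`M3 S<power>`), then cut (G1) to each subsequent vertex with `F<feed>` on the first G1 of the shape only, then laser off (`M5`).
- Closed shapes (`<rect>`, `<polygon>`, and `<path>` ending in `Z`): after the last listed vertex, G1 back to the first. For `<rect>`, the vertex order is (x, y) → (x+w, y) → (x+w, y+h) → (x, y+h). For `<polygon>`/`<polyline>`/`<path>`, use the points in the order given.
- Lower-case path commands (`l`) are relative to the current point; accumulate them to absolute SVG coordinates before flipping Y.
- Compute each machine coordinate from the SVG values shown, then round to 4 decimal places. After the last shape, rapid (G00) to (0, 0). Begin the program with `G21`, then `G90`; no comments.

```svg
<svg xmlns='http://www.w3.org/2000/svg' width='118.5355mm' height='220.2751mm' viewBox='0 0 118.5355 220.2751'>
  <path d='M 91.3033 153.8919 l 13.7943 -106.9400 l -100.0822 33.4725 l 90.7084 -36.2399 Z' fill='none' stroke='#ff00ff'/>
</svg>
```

Since the viewBox matches the mm dimensions, user units are millimetres directly. The only transform is the Y-flip y_m = 220.2751 − y_svg.

Shape 1 is a closed polygon drawn with `<path>`. Its stroke #ff00ff means engrave at S191, F2843. After flipping Y the toolpath is (91.3033,66.3832) → (105.0976,173.3232) → (5.0154,139.8507) → (95.7238,176.0906) → (91.3033,66.3832), returning to the start.

G21
G90
G00 X91.3033 Y66.3832
M3 S191
G1 X105.0976 Y173.3232 F2843
G1 X5.0154 Y139.8507
G1 X95.7238 Y176.0906
G1 X91.3033 Y66.3832
M5
G00 X0.0000 Y0.0000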